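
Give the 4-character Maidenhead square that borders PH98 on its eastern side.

QH08

Longitude square 9; +1 → 10, wraps to 0, carry into field.
Longitude field P = 15; +1 → 16 = Q.
The latitude characters are unchanged.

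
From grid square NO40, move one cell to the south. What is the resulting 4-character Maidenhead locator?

Latitude square 0; −1 → -1, wraps to 9, carry into field.
Latitude field O = 14; −1 → 13 = N.
The longitude characters are unchanged.

NN49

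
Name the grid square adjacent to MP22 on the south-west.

Longitude square 2; −1 → 1.
Latitude square 2; −1 → 1.

MP11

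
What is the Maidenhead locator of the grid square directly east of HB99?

IB09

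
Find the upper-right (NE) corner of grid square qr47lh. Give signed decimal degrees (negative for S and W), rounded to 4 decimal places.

87.3333, 149.0000

Field Q=16, R=17: +16·20° lon, +17·10° lat → SW at lon 140°, lat 80°.
Square 4, 7: +4·2° lon, +7·1° lat → SW at lon 148°, lat 87°.
Subsquare l=11, h=7: +11·0.0833333° lon, +7·0.0416667° lat → SW at lon 148.917°, lat 87.2917°.
Cell spans 0.0833333° lon × 0.0416667° lat. NE corner is SW corner plus one full cell.
latitude 87.3333, longitude 149.0000.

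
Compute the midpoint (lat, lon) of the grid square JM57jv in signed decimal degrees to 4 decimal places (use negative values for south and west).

Field J=9, M=12: +9·20° lon, +12·10° lat → SW at lon 0°, lat 30°.
Square 5, 7: +5·2° lon, +7·1° lat → SW at lon 10°, lat 37°.
Subsquare j=9, v=21: +9·0.0833333° lon, +21·0.0416667° lat → SW at lon 10.75°, lat 37.875°.
Cell spans 0.0833333° lon × 0.0416667° lat. Centre is SW corner plus half of each.
latitude 37.8958, longitude 10.7917.

37.8958, 10.7917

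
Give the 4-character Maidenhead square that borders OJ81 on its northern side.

Latitude square 1; +1 → 2.
The longitude characters are unchanged.

OJ82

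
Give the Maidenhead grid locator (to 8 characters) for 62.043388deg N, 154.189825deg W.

BP22vb70

Offset from 180°W / 90°S: lon 25.81017°, lat 152.04339°.
Field: 25.81017/20 → 1 → B, 152.04339/10 → 15 → P; chars BP.
Square: 5.81017/2 → 2, 2.04339/1 → 2; chars 22.
Subsquare: 1.81017/0.0833333 → 21 → v, 0.04339/0.0416667 → 1 → b; chars vb.
Extended square: 0.06017/0.00833333 → 7, 0.00172/0.00416667 → 0; chars 70.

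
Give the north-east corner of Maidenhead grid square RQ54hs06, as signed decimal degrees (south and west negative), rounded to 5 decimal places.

74.77917, 170.59167

Field R=17, Q=16: +17·20° lon, +16·10° lat → SW at lon 160°, lat 70°.
Square 5, 4: +5·2° lon, +4·1° lat → SW at lon 170°, lat 74°.
Subsquare h=7, s=18: +7·0.0833333° lon, +18·0.0416667° lat → SW at lon 170.583°, lat 74.75°.
Extended square 0, 6: +0·0.00833333° lon, +6·0.00416667° lat → SW at lon 170.583°, lat 74.775°.
Cell spans 0.00833333° lon × 0.00416667° lat. NE corner is SW corner plus one full cell.
latitude 74.77917, longitude 170.59167.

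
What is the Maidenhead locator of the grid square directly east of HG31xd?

HG41ad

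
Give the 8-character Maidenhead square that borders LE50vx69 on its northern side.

Latitude extended square 9; +1 → 10, wraps to 0, carry into subsquare.
Latitude subsquare x = 23; +1 → 24, wraps to 0 = a, carry into square.
Latitude square 0; +1 → 1.
The longitude characters are unchanged.

LE51va60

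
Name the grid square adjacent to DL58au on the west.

Longitude subsquare a = 0; −1 → -1, wraps to 23 = x, carry into square.
Longitude square 5; −1 → 4.
The latitude characters are unchanged.

DL48xu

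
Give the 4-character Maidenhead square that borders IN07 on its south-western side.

HN96

Longitude square 0; −1 → -1, wraps to 9, carry into field.
Longitude field I = 8; −1 → 7 = H.
Latitude square 7; −1 → 6.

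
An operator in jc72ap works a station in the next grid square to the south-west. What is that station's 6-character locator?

JC62xo

Longitude subsquare a = 0; −1 → -1, wraps to 23 = x, carry into square.
Longitude square 7; −1 → 6.
Latitude subsquare p = 15; −1 → 14 = o.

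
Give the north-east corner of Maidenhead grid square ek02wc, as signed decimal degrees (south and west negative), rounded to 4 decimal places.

Field E=4, K=10: +4·20° lon, +10·10° lat → SW at lon -100°, lat 10°.
Square 0, 2: +0·2° lon, +2·1° lat → SW at lon -100°, lat 12°.
Subsquare w=22, c=2: +22·0.0833333° lon, +2·0.0416667° lat → SW at lon -98.1667°, lat 12.0833°.
Cell spans 0.0833333° lon × 0.0416667° lat. NE corner is SW corner plus one full cell.
latitude 12.1250, longitude -98.0833.

12.1250, -98.0833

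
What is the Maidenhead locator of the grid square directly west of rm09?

QM99

Longitude square 0; −1 → -1, wraps to 9, carry into field.
Longitude field R = 17; −1 → 16 = Q.
The latitude characters are unchanged.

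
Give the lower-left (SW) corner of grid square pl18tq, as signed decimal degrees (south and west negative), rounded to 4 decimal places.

28.6667, 123.5833

Field P=15, L=11: +15·20° lon, +11·10° lat → SW at lon 120°, lat 20°.
Square 1, 8: +1·2° lon, +8·1° lat → SW at lon 122°, lat 28°.
Subsquare t=19, q=16: +19·0.0833333° lon, +16·0.0416667° lat → SW at lon 123.583°, lat 28.6667°.
latitude 28.6667, longitude 123.5833.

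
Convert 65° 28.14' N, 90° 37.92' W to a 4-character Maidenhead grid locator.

EP45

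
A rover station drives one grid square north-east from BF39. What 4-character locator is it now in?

BG40

Longitude square 3; +1 → 4.
Latitude square 9; +1 → 10, wraps to 0, carry into field.
Latitude field F = 5; +1 → 6 = G.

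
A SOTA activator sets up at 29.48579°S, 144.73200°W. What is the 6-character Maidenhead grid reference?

BG70pm

Shift to the Maidenhead origin (180°W, 90°S): lon 35.2680, lat 60.5142.
Field: 35.2680/20 → 1 → B, 60.5142/10 → 6 → G; chars BG.
Square: 15.2680/2 → 7, 0.5142/1 → 0; chars 70.
Subsquare: 1.2680/0.0833333 → 15 → p, 0.5142/0.0416667 → 12 → m; chars pm.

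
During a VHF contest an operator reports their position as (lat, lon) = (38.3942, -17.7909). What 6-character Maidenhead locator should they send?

Offset from 180°W / 90°S: lon 162.2091°, lat 128.3942°.
Field: lon ⌊162.2091/20⌋ = 8 → I; lat ⌊128.3942/10⌋ = 12 → M.
Square: lon ⌊2.2091/2⌋ = 1; lat ⌊8.3942/1⌋ = 8.
Subsquare: lon ⌊0.2091/0.0833333⌋ = 2 → c; lat ⌊0.3942/0.0416667⌋ = 9 → j.

IM18cj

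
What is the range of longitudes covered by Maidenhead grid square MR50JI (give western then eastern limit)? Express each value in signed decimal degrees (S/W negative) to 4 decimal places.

70.7500, 70.8333

Field M=12, R=17: +12·20° lon, +17·10° lat → SW at lon 60°, lat 80°.
Square 5, 0: +5·2° lon, +0·1° lat → SW at lon 70°, lat 80°.
Subsquare j=9, i=8: +9·0.0833333° lon, +8·0.0416667° lat → SW at lon 70.75°, lat 80.3333°.
Cell spans 0.0833333° lon × 0.0416667° lat.
west 70.7500, east 70.8333.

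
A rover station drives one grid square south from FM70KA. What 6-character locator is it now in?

Latitude subsquare a = 0; −1 → -1, wraps to 23 = x, carry into square.
Latitude square 0; −1 → -1, wraps to 9, carry into field.
Latitude field M = 12; −1 → 11 = L.
The longitude characters are unchanged.

FL79kx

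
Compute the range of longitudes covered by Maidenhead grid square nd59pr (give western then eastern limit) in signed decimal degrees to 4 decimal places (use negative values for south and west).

Field N=13, D=3: +13·20° lon, +3·10° lat → SW at lon 80°, lat -60°.
Square 5, 9: +5·2° lon, +9·1° lat → SW at lon 90°, lat -51°.
Subsquare p=15, r=17: +15·0.0833333° lon, +17·0.0416667° lat → SW at lon 91.25°, lat -50.2917°.
Cell spans 0.0833333° lon × 0.0416667° lat.
west 91.2500, east 91.3333.

91.2500, 91.3333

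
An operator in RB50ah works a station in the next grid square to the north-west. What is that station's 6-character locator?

RB40xi

Longitude subsquare a = 0; −1 → -1, wraps to 23 = x, carry into square.
Longitude square 5; −1 → 4.
Latitude subsquare h = 7; +1 → 8 = i.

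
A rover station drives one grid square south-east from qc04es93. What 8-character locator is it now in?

QC04fs02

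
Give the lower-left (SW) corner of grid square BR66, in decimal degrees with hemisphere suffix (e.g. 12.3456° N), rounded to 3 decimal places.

Field B=1, R=17: +1·20° lon, +17·10° lat → SW at lon -160°, lat 80°.
Square 6, 6: +6·2° lon, +6·1° lat → SW at lon -148°, lat 86°.
latitude 86.000° N, longitude 148.000° W.

86.000° N, 148.000° W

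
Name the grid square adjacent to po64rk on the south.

PO64rj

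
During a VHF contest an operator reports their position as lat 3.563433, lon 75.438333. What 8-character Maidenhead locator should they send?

MJ73rn25

Offset from 180°W / 90°S: lon 255.43833°, lat 93.56343°.
Field: 255.43833/20 → 12 → M, 93.56343/10 → 9 → J; chars MJ.
Square: 15.43833/2 → 7, 3.56343/1 → 3; chars 73.
Subsquare: 1.43833/0.0833333 → 17 → r, 0.56343/0.0416667 → 13 → n; chars rn.
Extended square: 0.02167/0.00833333 → 2, 0.02177/0.00416667 → 5; chars 25.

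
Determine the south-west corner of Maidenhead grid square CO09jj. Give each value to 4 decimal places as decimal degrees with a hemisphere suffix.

59.3750° N, 139.2500° W

Field C=2, O=14: +2·20° lon, +14·10° lat → SW at lon -140°, lat 50°.
Square 0, 9: +0·2° lon, +9·1° lat → SW at lon -140°, lat 59°.
Subsquare j=9, j=9: +9·0.0833333° lon, +9·0.0416667° lat → SW at lon -139.25°, lat 59.375°.
latitude 59.3750° N, longitude 139.2500° W.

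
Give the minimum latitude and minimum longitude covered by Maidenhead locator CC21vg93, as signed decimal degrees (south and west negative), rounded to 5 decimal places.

-68.73750, -134.17500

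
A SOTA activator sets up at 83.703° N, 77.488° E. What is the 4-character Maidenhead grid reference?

MR83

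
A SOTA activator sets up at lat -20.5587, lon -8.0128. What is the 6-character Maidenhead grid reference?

Add 180° to longitude and 90° to latitude: 171.9872, 69.4413.
Field (20°×10°, letters A–R): lon ⌊171.9872/20⌋ = 8 → I; lat ⌊69.4413/10⌋ = 6 → G.
Square (2°×1°, digits 0–9): lon ⌊11.9872/2⌋ = 5; lat ⌊9.4413/1⌋ = 9.
Subsquare (5′×2.5′, letters a–x): lon ⌊1.9872/0.0833333⌋ = 23 → x; lat ⌊0.4413/0.0416667⌋ = 10 → k.

IG59xk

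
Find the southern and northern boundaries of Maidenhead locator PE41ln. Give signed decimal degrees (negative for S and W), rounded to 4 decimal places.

-48.4583, -48.4167

Field P=15, E=4: +15·20° lon, +4·10° lat → SW at lon 120°, lat -50°.
Square 4, 1: +4·2° lon, +1·1° lat → SW at lon 128°, lat -49°.
Subsquare l=11, n=13: +11·0.0833333° lon, +13·0.0416667° lat → SW at lon 128.917°, lat -48.4583°.
Cell spans 0.0833333° lon × 0.0416667° lat.
south -48.4583, north -48.4167.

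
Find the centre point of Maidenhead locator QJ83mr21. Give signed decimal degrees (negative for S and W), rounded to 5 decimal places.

3.71458, 157.02083

Field Q=16, J=9: +16·20° lon, +9·10° lat → SW at lon 140°, lat 0°.
Square 8, 3: +8·2° lon, +3·1° lat → SW at lon 156°, lat 3°.
Subsquare m=12, r=17: +12·0.0833333° lon, +17·0.0416667° lat → SW at lon 157°, lat 3.70833°.
Extended square 2, 1: +2·0.00833333° lon, +1·0.00416667° lat → SW at lon 157.017°, lat 3.7125°.
Cell spans 0.00833333° lon × 0.00416667° lat. Centre is SW corner plus half of each.
latitude 3.71458, longitude 157.02083.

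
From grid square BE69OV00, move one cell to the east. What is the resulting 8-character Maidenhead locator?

BE69ov10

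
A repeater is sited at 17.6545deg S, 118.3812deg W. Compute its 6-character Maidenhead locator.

Shift to the Maidenhead origin (180°W, 90°S): lon 61.6188, lat 72.3455.
Field: lon ⌊61.6188/20⌋ = 3 → D; lat ⌊72.3455/10⌋ = 7 → H.
Square: lon ⌊1.6188/2⌋ = 0; lat ⌊2.3455/1⌋ = 2.
Subsquare: lon ⌊1.6188/0.0833333⌋ = 19 → t; lat ⌊0.3455/0.0416667⌋ = 8 → i.

DH02ti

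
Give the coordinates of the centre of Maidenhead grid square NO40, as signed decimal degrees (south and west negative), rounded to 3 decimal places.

50.500, 89.000

Field N=13, O=14: +13·20° lon, +14·10° lat → SW at lon 80°, lat 50°.
Square 4, 0: +4·2° lon, +0·1° lat → SW at lon 88°, lat 50°.
Cell spans 2° lon × 1° lat. Centre is SW corner plus half of each.
latitude 50.500, longitude 89.000.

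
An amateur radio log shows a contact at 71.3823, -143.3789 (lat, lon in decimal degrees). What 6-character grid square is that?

BQ81hj

Shift to the Maidenhead origin (180°W, 90°S): lon 36.6211, lat 161.3823.
Field: lon ⌊36.6211/20⌋ = 1 → B; lat ⌊161.3823/10⌋ = 16 → Q.
Square: lon ⌊16.6211/2⌋ = 8; lat ⌊1.3823/1⌋ = 1.
Subsquare: lon ⌊0.6211/0.0833333⌋ = 7 → h; lat ⌊0.3823/0.0416667⌋ = 9 → j.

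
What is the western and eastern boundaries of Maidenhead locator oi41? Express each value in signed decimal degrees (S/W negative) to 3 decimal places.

Field O=14, I=8: +14·20° lon, +8·10° lat → SW at lon 100°, lat -10°.
Square 4, 1: +4·2° lon, +1·1° lat → SW at lon 108°, lat -9°.
Cell spans 2° lon × 1° lat.
west 108.000, east 110.000.

108.000, 110.000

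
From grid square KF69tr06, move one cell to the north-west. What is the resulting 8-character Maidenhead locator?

KF69sr97

Longitude extended square 0; −1 → -1, wraps to 9, carry into subsquare.
Longitude subsquare t = 19; −1 → 18 = s.
Latitude extended square 6; +1 → 7.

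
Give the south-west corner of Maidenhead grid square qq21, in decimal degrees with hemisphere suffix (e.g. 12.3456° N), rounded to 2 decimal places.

Field Q=16, Q=16: +16·20° lon, +16·10° lat → SW at lon 140°, lat 70°.
Square 2, 1: +2·2° lon, +1·1° lat → SW at lon 144°, lat 71°.
latitude 71.00° N, longitude 144.00° E.

71.00° N, 144.00° E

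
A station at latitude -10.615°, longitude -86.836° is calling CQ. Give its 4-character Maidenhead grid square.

EH69

Offset from 180°W / 90°S: lon 93.16°, lat 79.39°.
Field: 93.16/20 → 4 → E, 79.39/10 → 7 → H; chars EH.
Square: 13.16/2 → 6, 9.39/1 → 9; chars 69.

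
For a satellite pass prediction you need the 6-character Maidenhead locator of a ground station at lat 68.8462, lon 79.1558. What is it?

Offset from 180°W / 90°S: lon 259.1558°, lat 158.8462°.
Field: lon ⌊259.1558/20⌋ = 12 → M; lat ⌊158.8462/10⌋ = 15 → P.
Square: lon ⌊19.1558/2⌋ = 9; lat ⌊8.8462/1⌋ = 8.
Subsquare: lon ⌊1.1558/0.0833333⌋ = 13 → n; lat ⌊0.8462/0.0416667⌋ = 20 → u.

MP98nu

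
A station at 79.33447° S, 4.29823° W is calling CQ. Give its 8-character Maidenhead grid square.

Offset from 180°W / 90°S: lon 175.70177°, lat 10.66553°.
Field: 175.70177/20 → 8 → I, 10.66553/10 → 1 → B; chars IB.
Square: 15.70177/2 → 7, 0.66553/1 → 0; chars 70.
Subsquare: 1.70177/0.0833333 → 20 → u, 0.66553/0.0416667 → 15 → p; chars up.
Extended square: 0.03510/0.00833333 → 4, 0.04053/0.00416667 → 9; chars 49.

IB70up49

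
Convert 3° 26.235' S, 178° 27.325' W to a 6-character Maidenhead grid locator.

AI06sn

Shift to the Maidenhead origin (180°W, 90°S): lon 1.5446, lat 86.5627.
Field: 1.5446/20 → 0 → A, 86.5627/10 → 8 → I; chars AI.
Square: 1.5446/2 → 0, 6.5627/1 → 6; chars 06.
Subsquare: 1.5446/0.0833333 → 18 → s, 0.5627/0.0416667 → 13 → n; chars sn.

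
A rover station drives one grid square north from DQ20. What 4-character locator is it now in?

Latitude square 0; +1 → 1.
The longitude characters are unchanged.

DQ21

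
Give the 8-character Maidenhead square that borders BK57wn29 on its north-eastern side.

BK57wo30

Longitude extended square 2; +1 → 3.
Latitude extended square 9; +1 → 10, wraps to 0, carry into subsquare.
Latitude subsquare n = 13; +1 → 14 = o.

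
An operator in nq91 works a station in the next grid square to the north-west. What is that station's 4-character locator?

Longitude square 9; −1 → 8.
Latitude square 1; +1 → 2.

NQ82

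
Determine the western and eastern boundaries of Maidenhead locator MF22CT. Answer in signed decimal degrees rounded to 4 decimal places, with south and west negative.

Field M=12, F=5: +12·20° lon, +5·10° lat → SW at lon 60°, lat -40°.
Square 2, 2: +2·2° lon, +2·1° lat → SW at lon 64°, lat -38°.
Subsquare c=2, t=19: +2·0.0833333° lon, +19·0.0416667° lat → SW at lon 64.1667°, lat -37.2083°.
Cell spans 0.0833333° lon × 0.0416667° lat.
west 64.1667, east 64.2500.

64.1667, 64.2500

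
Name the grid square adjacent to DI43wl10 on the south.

DI43wk19

Latitude extended square 0; −1 → -1, wraps to 9, carry into subsquare.
Latitude subsquare l = 11; −1 → 10 = k.
The longitude characters are unchanged.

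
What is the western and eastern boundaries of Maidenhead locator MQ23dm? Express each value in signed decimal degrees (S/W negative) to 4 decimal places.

Field M=12, Q=16: +12·20° lon, +16·10° lat → SW at lon 60°, lat 70°.
Square 2, 3: +2·2° lon, +3·1° lat → SW at lon 64°, lat 73°.
Subsquare d=3, m=12: +3·0.0833333° lon, +12·0.0416667° lat → SW at lon 64.25°, lat 73.5°.
Cell spans 0.0833333° lon × 0.0416667° lat.
west 64.2500, east 64.3333.

64.2500, 64.3333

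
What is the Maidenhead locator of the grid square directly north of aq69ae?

AQ69af

Latitude subsquare e = 4; +1 → 5 = f.
The longitude characters are unchanged.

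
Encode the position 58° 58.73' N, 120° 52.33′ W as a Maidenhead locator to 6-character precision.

Add 180° to longitude and 90° to latitude: 59.1278, 148.9788.
Field: 59.1278/20 → 2 → C, 148.9788/10 → 14 → O; chars CO.
Square: 19.1278/2 → 9, 8.9788/1 → 8; chars 98.
Subsquare: 1.1278/0.0833333 → 13 → n, 0.9788/0.0416667 → 23 → x; chars nx.

CO98nx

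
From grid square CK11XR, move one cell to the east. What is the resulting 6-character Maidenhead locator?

CK21ar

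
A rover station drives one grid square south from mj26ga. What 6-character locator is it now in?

Latitude subsquare a = 0; −1 → -1, wraps to 23 = x, carry into square.
Latitude square 6; −1 → 5.
The longitude characters are unchanged.

MJ25gx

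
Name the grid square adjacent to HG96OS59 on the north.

HG96ot50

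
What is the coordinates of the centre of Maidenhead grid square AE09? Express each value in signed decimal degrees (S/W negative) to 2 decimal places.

Field A=0, E=4: +0·20° lon, +4·10° lat → SW at lon -180°, lat -50°.
Square 0, 9: +0·2° lon, +9·1° lat → SW at lon -180°, lat -41°.
Cell spans 2° lon × 1° lat. Centre is SW corner plus half of each.
latitude -40.50, longitude -179.00.

-40.50, -179.00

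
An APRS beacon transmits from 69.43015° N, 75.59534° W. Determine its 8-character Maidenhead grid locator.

Offset from 180°W / 90°S: lon 104.40466°, lat 159.43015°.
Field: 104.40466/20 → 5 → F, 159.43015/10 → 15 → P; chars FP.
Square: 4.40466/2 → 2, 9.43015/1 → 9; chars 29.
Subsquare: 0.40466/0.0833333 → 4 → e, 0.43015/0.0416667 → 10 → k; chars ek.
Extended square: 0.07133/0.00833333 → 8, 0.01348/0.00416667 → 3; chars 83.

FP29ek83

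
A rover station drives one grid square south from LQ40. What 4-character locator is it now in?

Latitude square 0; −1 → -1, wraps to 9, carry into field.
Latitude field Q = 16; −1 → 15 = P.
The longitude characters are unchanged.

LP49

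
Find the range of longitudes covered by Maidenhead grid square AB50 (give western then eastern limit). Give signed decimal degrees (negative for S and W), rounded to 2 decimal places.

Field A=0, B=1: +0·20° lon, +1·10° lat → SW at lon -180°, lat -80°.
Square 5, 0: +5·2° lon, +0·1° lat → SW at lon -170°, lat -80°.
Cell spans 2° lon × 1° lat.
west -170.00, east -168.00.

-170.00, -168.00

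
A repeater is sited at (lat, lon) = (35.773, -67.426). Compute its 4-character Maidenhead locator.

Add 180° to longitude and 90° to latitude: 112.57, 125.77.
Field: lon ⌊112.57/20⌋ = 5 → F; lat ⌊125.77/10⌋ = 12 → M.
Square: lon ⌊12.57/2⌋ = 6; lat ⌊5.77/1⌋ = 5.

FM65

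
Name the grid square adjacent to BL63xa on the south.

BL62xx

Latitude subsquare a = 0; −1 → -1, wraps to 23 = x, carry into square.
Latitude square 3; −1 → 2.
The longitude characters are unchanged.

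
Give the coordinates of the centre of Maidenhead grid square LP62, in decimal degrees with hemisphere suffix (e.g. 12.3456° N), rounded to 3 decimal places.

Field L=11, P=15: +11·20° lon, +15·10° lat → SW at lon 40°, lat 60°.
Square 6, 2: +6·2° lon, +2·1° lat → SW at lon 52°, lat 62°.
Cell spans 2° lon × 1° lat. Centre is SW corner plus half of each.
latitude 62.500° N, longitude 53.000° E.

62.500° N, 53.000° E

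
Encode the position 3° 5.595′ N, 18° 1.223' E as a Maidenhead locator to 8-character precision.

JJ93ac22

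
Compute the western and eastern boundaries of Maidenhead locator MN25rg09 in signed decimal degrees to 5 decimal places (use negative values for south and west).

65.41667, 65.42500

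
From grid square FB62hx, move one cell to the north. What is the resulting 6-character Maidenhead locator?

FB63ha

Latitude subsquare x = 23; +1 → 24, wraps to 0 = a, carry into square.
Latitude square 2; +1 → 3.
The longitude characters are unchanged.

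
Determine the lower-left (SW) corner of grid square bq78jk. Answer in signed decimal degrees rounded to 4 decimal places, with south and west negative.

78.4167, -145.2500

Field B=1, Q=16: +1·20° lon, +16·10° lat → SW at lon -160°, lat 70°.
Square 7, 8: +7·2° lon, +8·1° lat → SW at lon -146°, lat 78°.
Subsquare j=9, k=10: +9·0.0833333° lon, +10·0.0416667° lat → SW at lon -145.25°, lat 78.4167°.
latitude 78.4167, longitude -145.2500.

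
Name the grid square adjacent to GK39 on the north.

GL30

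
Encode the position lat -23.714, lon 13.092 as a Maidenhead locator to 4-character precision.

JG66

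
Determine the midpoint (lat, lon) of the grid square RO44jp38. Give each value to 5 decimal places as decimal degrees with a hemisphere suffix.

54.66042° N, 168.77917° E

Field R=17, O=14: +17·20° lon, +14·10° lat → SW at lon 160°, lat 50°.
Square 4, 4: +4·2° lon, +4·1° lat → SW at lon 168°, lat 54°.
Subsquare j=9, p=15: +9·0.0833333° lon, +15·0.0416667° lat → SW at lon 168.75°, lat 54.625°.
Extended square 3, 8: +3·0.00833333° lon, +8·0.00416667° lat → SW at lon 168.775°, lat 54.6583°.
Cell spans 0.00833333° lon × 0.00416667° lat. Centre is SW corner plus half of each.
latitude 54.66042° N, longitude 168.77917° E.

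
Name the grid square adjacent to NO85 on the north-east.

NO96

Longitude square 8; +1 → 9.
Latitude square 5; +1 → 6.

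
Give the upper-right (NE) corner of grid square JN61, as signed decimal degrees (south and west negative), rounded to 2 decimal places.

Field J=9, N=13: +9·20° lon, +13·10° lat → SW at lon 0°, lat 40°.
Square 6, 1: +6·2° lon, +1·1° lat → SW at lon 12°, lat 41°.
Cell spans 2° lon × 1° lat. NE corner is SW corner plus one full cell.
latitude 42.00, longitude 14.00.

42.00, 14.00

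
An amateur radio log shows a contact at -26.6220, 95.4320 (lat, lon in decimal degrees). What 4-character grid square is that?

NG73

Offset from 180°W / 90°S: lon 275.43°, lat 63.38°.
Field (20°×10°, letters A–R): lon ⌊275.43/20⌋ = 13 → N; lat ⌊63.38/10⌋ = 6 → G.
Square (2°×1°, digits 0–9): lon ⌊15.43/2⌋ = 7; lat ⌊3.38/1⌋ = 3.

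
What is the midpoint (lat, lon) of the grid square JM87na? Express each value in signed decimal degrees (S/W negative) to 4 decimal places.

Field J=9, M=12: +9·20° lon, +12·10° lat → SW at lon 0°, lat 30°.
Square 8, 7: +8·2° lon, +7·1° lat → SW at lon 16°, lat 37°.
Subsquare n=13, a=0: +13·0.0833333° lon, +0·0.0416667° lat → SW at lon 17.0833°, lat 37°.
Cell spans 0.0833333° lon × 0.0416667° lat. Centre is SW corner plus half of each.
latitude 37.0208, longitude 17.1250.

37.0208, 17.1250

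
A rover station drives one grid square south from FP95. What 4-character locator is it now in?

FP94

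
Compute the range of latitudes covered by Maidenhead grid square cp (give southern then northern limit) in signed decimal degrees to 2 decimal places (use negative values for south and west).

60.00, 70.00

Field C=2, P=15: +2·20° lon, +15·10° lat → SW at lon -140°, lat 60°.
Cell spans 20° lon × 10° lat.
south 60.00, north 70.00.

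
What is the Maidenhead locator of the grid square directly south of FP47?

Latitude square 7; −1 → 6.
The longitude characters are unchanged.

FP46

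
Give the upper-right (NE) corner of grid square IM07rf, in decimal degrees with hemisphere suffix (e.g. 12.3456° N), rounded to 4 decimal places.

37.2500° N, 18.5000° W

Field I=8, M=12: +8·20° lon, +12·10° lat → SW at lon -20°, lat 30°.
Square 0, 7: +0·2° lon, +7·1° lat → SW at lon -20°, lat 37°.
Subsquare r=17, f=5: +17·0.0833333° lon, +5·0.0416667° lat → SW at lon -18.5833°, lat 37.2083°.
Cell spans 0.0833333° lon × 0.0416667° lat. NE corner is SW corner plus one full cell.
latitude 37.2500° N, longitude 18.5000° W.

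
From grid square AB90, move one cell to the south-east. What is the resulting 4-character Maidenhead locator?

BA09

Longitude square 9; +1 → 10, wraps to 0, carry into field.
Longitude field A = 0; +1 → 1 = B.
Latitude square 0; −1 → -1, wraps to 9, carry into field.
Latitude field B = 1; −1 → 0 = A.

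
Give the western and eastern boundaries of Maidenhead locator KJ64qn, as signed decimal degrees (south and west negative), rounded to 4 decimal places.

33.3333, 33.4167

Field K=10, J=9: +10·20° lon, +9·10° lat → SW at lon 20°, lat 0°.
Square 6, 4: +6·2° lon, +4·1° lat → SW at lon 32°, lat 4°.
Subsquare q=16, n=13: +16·0.0833333° lon, +13·0.0416667° lat → SW at lon 33.3333°, lat 4.54167°.
Cell spans 0.0833333° lon × 0.0416667° lat.
west 33.3333, east 33.4167.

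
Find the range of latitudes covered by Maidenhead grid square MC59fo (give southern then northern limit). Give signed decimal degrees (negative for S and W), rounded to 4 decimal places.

Field M=12, C=2: +12·20° lon, +2·10° lat → SW at lon 60°, lat -70°.
Square 5, 9: +5·2° lon, +9·1° lat → SW at lon 70°, lat -61°.
Subsquare f=5, o=14: +5·0.0833333° lon, +14·0.0416667° lat → SW at lon 70.4167°, lat -60.4167°.
Cell spans 0.0833333° lon × 0.0416667° lat.
south -60.4167, north -60.3750.

-60.4167, -60.3750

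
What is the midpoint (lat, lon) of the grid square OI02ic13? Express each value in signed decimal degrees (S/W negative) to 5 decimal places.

-7.90208, 100.67917

Field O=14, I=8: +14·20° lon, +8·10° lat → SW at lon 100°, lat -10°.
Square 0, 2: +0·2° lon, +2·1° lat → SW at lon 100°, lat -8°.
Subsquare i=8, c=2: +8·0.0833333° lon, +2·0.0416667° lat → SW at lon 100.667°, lat -7.91667°.
Extended square 1, 3: +1·0.00833333° lon, +3·0.00416667° lat → SW at lon 100.675°, lat -7.90417°.
Cell spans 0.00833333° lon × 0.00416667° lat. Centre is SW corner plus half of each.
latitude -7.90208, longitude 100.67917.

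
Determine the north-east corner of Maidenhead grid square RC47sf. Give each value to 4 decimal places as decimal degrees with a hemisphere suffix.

Field R=17, C=2: +17·20° lon, +2·10° lat → SW at lon 160°, lat -70°.
Square 4, 7: +4·2° lon, +7·1° lat → SW at lon 168°, lat -63°.
Subsquare s=18, f=5: +18·0.0833333° lon, +5·0.0416667° lat → SW at lon 169.5°, lat -62.7917°.
Cell spans 0.0833333° lon × 0.0416667° lat. NE corner is SW corner plus one full cell.
latitude 62.7500° S, longitude 169.5833° E.

62.7500° S, 169.5833° E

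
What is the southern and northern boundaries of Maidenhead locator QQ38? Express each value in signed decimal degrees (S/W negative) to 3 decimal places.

78.000, 79.000

Field Q=16, Q=16: +16·20° lon, +16·10° lat → SW at lon 140°, lat 70°.
Square 3, 8: +3·2° lon, +8·1° lat → SW at lon 146°, lat 78°.
Cell spans 2° lon × 1° lat.
south 78.000, north 79.000.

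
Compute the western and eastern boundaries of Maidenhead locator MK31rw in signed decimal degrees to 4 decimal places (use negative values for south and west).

67.4167, 67.5000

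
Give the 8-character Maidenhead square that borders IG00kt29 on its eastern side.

Longitude extended square 2; +1 → 3.
The latitude characters are unchanged.

IG00kt39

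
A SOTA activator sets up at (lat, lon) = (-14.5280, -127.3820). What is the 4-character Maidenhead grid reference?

CH65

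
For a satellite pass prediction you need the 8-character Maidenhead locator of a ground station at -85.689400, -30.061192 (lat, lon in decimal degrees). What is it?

HA44xh24

Shift to the Maidenhead origin (180°W, 90°S): lon 149.93881, lat 4.31060.
Field (20°×10°, letters A–R): lon ⌊149.93881/20⌋ = 7 → H; lat ⌊4.31060/10⌋ = 0 → A.
Square (2°×1°, digits 0–9): lon ⌊9.93881/2⌋ = 4; lat ⌊4.31060/1⌋ = 4.
Subsquare (5′×2.5′, letters a–x): lon ⌊1.93881/0.0833333⌋ = 23 → x; lat ⌊0.31060/0.0416667⌋ = 7 → h.
Extended square (30″×15″, digits 0–9): lon ⌊0.02214/0.00833333⌋ = 2; lat ⌊0.01893/0.00416667⌋ = 4.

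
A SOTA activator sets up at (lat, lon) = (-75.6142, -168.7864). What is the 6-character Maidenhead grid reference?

AB54oj

Add 180° to longitude and 90° to latitude: 11.2136, 14.3858.
Field: lon ⌊11.2136/20⌋ = 0 → A; lat ⌊14.3858/10⌋ = 1 → B.
Square: lon ⌊11.2136/2⌋ = 5; lat ⌊4.3858/1⌋ = 4.
Subsquare: lon ⌊1.2136/0.0833333⌋ = 14 → o; lat ⌊0.3858/0.0416667⌋ = 9 → j.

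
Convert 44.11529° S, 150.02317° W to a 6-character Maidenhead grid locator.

BE45xv

Add 180° to longitude and 90° to latitude: 29.9768, 45.8847.
Field: lon ⌊29.9768/20⌋ = 1 → B; lat ⌊45.8847/10⌋ = 4 → E.
Square: lon ⌊9.9768/2⌋ = 4; lat ⌊5.8847/1⌋ = 5.
Subsquare: lon ⌊1.9768/0.0833333⌋ = 23 → x; lat ⌊0.8847/0.0416667⌋ = 21 → v.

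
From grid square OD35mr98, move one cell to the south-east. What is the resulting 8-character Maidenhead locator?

OD35nr07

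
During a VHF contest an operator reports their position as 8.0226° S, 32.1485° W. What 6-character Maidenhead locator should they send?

Shift to the Maidenhead origin (180°W, 90°S): lon 147.8515, lat 81.9774.
Field: lon ⌊147.8515/20⌋ = 7 → H; lat ⌊81.9774/10⌋ = 8 → I.
Square: lon ⌊7.8515/2⌋ = 3; lat ⌊1.9774/1⌋ = 1.
Subsquare: lon ⌊1.8515/0.0833333⌋ = 22 → w; lat ⌊0.9774/0.0416667⌋ = 23 → x.

HI31wx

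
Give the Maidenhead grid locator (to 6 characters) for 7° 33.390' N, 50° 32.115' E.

LJ57gn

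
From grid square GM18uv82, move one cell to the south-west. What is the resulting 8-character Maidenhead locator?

GM18uv71

Longitude extended square 8; −1 → 7.
Latitude extended square 2; −1 → 1.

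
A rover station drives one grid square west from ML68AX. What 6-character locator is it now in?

ML58xx

Longitude subsquare a = 0; −1 → -1, wraps to 23 = x, carry into square.
Longitude square 6; −1 → 5.
The latitude characters are unchanged.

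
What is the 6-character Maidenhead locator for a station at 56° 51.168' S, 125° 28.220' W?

CD73gd

Add 180° to longitude and 90° to latitude: 54.5297, 33.1472.
Field: lon ⌊54.5297/20⌋ = 2 → C; lat ⌊33.1472/10⌋ = 3 → D.
Square: lon ⌊14.5297/2⌋ = 7; lat ⌊3.1472/1⌋ = 3.
Subsquare: lon ⌊0.5297/0.0833333⌋ = 6 → g; lat ⌊0.1472/0.0416667⌋ = 3 → d.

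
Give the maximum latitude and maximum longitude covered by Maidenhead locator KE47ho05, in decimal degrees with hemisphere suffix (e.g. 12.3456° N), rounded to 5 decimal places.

42.39167° S, 28.59167° E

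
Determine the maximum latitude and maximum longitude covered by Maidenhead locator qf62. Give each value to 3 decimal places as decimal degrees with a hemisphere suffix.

37.000° S, 154.000° E

Field Q=16, F=5: +16·20° lon, +5·10° lat → SW at lon 140°, lat -40°.
Square 6, 2: +6·2° lon, +2·1° lat → SW at lon 152°, lat -38°.
Cell spans 2° lon × 1° lat. NE corner is SW corner plus one full cell.
latitude 37.000° S, longitude 154.000° E.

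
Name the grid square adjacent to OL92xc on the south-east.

Longitude subsquare x = 23; +1 → 24, wraps to 0 = a, carry into square.
Longitude square 9; +1 → 10, wraps to 0, carry into field.
Longitude field O = 14; +1 → 15 = P.
Latitude subsquare c = 2; −1 → 1 = b.

PL02ab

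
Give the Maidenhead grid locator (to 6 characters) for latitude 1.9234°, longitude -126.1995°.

Add 180° to longitude and 90° to latitude: 53.8005, 91.9234.
Field (20°×10°, letters A–R): lon ⌊53.8005/20⌋ = 2 → C; lat ⌊91.9234/10⌋ = 9 → J.
Square (2°×1°, digits 0–9): lon ⌊13.8005/2⌋ = 6; lat ⌊1.9234/1⌋ = 1.
Subsquare (5′×2.5′, letters a–x): lon ⌊1.8005/0.0833333⌋ = 21 → v; lat ⌊0.9234/0.0416667⌋ = 22 → w.

CJ61vw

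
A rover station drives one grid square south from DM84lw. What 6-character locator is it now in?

DM84lv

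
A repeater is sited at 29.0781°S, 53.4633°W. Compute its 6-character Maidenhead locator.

GG30gw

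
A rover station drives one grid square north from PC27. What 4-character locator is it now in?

Latitude square 7; +1 → 8.
The longitude characters are unchanged.

PC28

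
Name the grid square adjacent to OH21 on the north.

OH22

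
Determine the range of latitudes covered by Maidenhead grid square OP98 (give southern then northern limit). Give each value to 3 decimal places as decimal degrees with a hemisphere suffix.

68.000° N, 69.000° N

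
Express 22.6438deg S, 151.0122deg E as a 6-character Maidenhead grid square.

Add 180° to longitude and 90° to latitude: 331.0122, 67.3562.
Field: lon ⌊331.0122/20⌋ = 16 → Q; lat ⌊67.3562/10⌋ = 6 → G.
Square: lon ⌊11.0122/2⌋ = 5; lat ⌊7.3562/1⌋ = 7.
Subsquare: lon ⌊1.0122/0.0833333⌋ = 12 → m; lat ⌊0.3562/0.0416667⌋ = 8 → i.

QG57mi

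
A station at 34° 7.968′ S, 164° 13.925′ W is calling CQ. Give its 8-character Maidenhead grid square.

AF75vu28

Add 180° to longitude and 90° to latitude: 15.76792, 55.86720.
Field (20°×10°, letters A–R): lon ⌊15.76792/20⌋ = 0 → A; lat ⌊55.86720/10⌋ = 5 → F.
Square (2°×1°, digits 0–9): lon ⌊15.76792/2⌋ = 7; lat ⌊5.86720/1⌋ = 5.
Subsquare (5′×2.5′, letters a–x): lon ⌊1.76792/0.0833333⌋ = 21 → v; lat ⌊0.86720/0.0416667⌋ = 20 → u.
Extended square (30″×15″, digits 0–9): lon ⌊0.01792/0.00833333⌋ = 2; lat ⌊0.03387/0.00416667⌋ = 8.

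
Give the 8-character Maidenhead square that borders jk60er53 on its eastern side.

JK60er63

Longitude extended square 5; +1 → 6.
The latitude characters are unchanged.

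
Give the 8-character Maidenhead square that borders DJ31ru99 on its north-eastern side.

DJ31sv00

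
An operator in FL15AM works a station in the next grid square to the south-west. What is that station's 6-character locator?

FL05xl

Longitude subsquare a = 0; −1 → -1, wraps to 23 = x, carry into square.
Longitude square 1; −1 → 0.
Latitude subsquare m = 12; −1 → 11 = l.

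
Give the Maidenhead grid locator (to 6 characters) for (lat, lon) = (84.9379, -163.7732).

AR84cw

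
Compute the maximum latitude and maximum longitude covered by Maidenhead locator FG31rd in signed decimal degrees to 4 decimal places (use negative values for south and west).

-28.8333, -72.5000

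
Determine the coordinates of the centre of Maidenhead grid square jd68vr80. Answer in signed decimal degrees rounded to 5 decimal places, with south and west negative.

-51.28958, 13.82083

Field J=9, D=3: +9·20° lon, +3·10° lat → SW at lon 0°, lat -60°.
Square 6, 8: +6·2° lon, +8·1° lat → SW at lon 12°, lat -52°.
Subsquare v=21, r=17: +21·0.0833333° lon, +17·0.0416667° lat → SW at lon 13.75°, lat -51.2917°.
Extended square 8, 0: +8·0.00833333° lon, +0·0.00416667° lat → SW at lon 13.8167°, lat -51.2917°.
Cell spans 0.00833333° lon × 0.00416667° lat. Centre is SW corner plus half of each.
latitude -51.28958, longitude 13.82083.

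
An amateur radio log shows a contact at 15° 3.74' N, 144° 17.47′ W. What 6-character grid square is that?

Add 180° to longitude and 90° to latitude: 35.7088, 105.0623.
Field: lon ⌊35.7088/20⌋ = 1 → B; lat ⌊105.0623/10⌋ = 10 → K.
Square: lon ⌊15.7088/2⌋ = 7; lat ⌊5.0623/1⌋ = 5.
Subsquare: lon ⌊1.7088/0.0833333⌋ = 20 → u; lat ⌊0.0623/0.0416667⌋ = 1 → b.

BK75ub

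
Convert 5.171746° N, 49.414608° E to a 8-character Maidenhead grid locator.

LJ45qe91

Add 180° to longitude and 90° to latitude: 229.41461, 95.17175.
Field: 229.41461/20 → 11 → L, 95.17175/10 → 9 → J; chars LJ.
Square: 9.41461/2 → 4, 5.17175/1 → 5; chars 45.
Subsquare: 1.41461/0.0833333 → 16 → q, 0.17175/0.0416667 → 4 → e; chars qe.
Extended square: 0.08127/0.00833333 → 9, 0.00508/0.00416667 → 1; chars 91.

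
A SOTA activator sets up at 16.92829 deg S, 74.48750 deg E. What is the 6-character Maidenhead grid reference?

Offset from 180°W / 90°S: lon 254.4875°, lat 73.0717°.
Field: lon ⌊254.4875/20⌋ = 12 → M; lat ⌊73.0717/10⌋ = 7 → H.
Square: lon ⌊14.4875/2⌋ = 7; lat ⌊3.0717/1⌋ = 3.
Subsquare: lon ⌊0.4875/0.0833333⌋ = 5 → f; lat ⌊0.0717/0.0416667⌋ = 1 → b.

MH73fb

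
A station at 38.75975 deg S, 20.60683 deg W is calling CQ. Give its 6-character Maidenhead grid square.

HF91qf

Add 180° to longitude and 90° to latitude: 159.3932, 51.2403.
Field: lon ⌊159.3932/20⌋ = 7 → H; lat ⌊51.2403/10⌋ = 5 → F.
Square: lon ⌊19.3932/2⌋ = 9; lat ⌊1.2403/1⌋ = 1.
Subsquare: lon ⌊1.3932/0.0833333⌋ = 16 → q; lat ⌊0.2403/0.0416667⌋ = 5 → f.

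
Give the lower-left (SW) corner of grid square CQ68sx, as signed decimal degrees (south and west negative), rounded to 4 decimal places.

78.9583, -126.5000

Field C=2, Q=16: +2·20° lon, +16·10° lat → SW at lon -140°, lat 70°.
Square 6, 8: +6·2° lon, +8·1° lat → SW at lon -128°, lat 78°.
Subsquare s=18, x=23: +18·0.0833333° lon, +23·0.0416667° lat → SW at lon -126.5°, lat 78.9583°.
latitude 78.9583, longitude -126.5000.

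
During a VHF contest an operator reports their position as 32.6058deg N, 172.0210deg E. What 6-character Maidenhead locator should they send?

RM62ao

Offset from 180°W / 90°S: lon 352.0210°, lat 122.6058°.
Field: lon ⌊352.0210/20⌋ = 17 → R; lat ⌊122.6058/10⌋ = 12 → M.
Square: lon ⌊12.0210/2⌋ = 6; lat ⌊2.6058/1⌋ = 2.
Subsquare: lon ⌊0.0210/0.0833333⌋ = 0 → a; lat ⌊0.6058/0.0416667⌋ = 14 → o.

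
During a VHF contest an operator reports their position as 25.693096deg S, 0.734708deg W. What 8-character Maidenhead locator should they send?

IG94ph13

Offset from 180°W / 90°S: lon 179.26529°, lat 64.30690°.
Field: lon ⌊179.26529/20⌋ = 8 → I; lat ⌊64.30690/10⌋ = 6 → G.
Square: lon ⌊19.26529/2⌋ = 9; lat ⌊4.30690/1⌋ = 4.
Subsquare: lon ⌊1.26529/0.0833333⌋ = 15 → p; lat ⌊0.30690/0.0416667⌋ = 7 → h.
Extended square: lon ⌊0.01529/0.00833333⌋ = 1; lat ⌊0.01524/0.00416667⌋ = 3.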